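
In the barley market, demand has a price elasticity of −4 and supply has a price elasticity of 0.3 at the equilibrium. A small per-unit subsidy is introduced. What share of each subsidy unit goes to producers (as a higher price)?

For a small subsidy around the equilibrium, the benefit split depends on the relative slopes, which at a point are proportional to the elasticities.
Buyer share = εs/(εs + |εd|) = 0.3/(0.3 + 4) = 3/43; seller share = |εd|/(εs + |εd|) = 40/43.
So producers capture 40/43 of the subsidy.

Producer share = 40/43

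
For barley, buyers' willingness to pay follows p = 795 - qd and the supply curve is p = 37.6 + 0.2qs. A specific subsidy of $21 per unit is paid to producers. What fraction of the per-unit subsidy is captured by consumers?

Consumer share = 5/6

Pre-subsidy: 795 - q = 37.6 + 0.2q gives q* = 3787/6 and p* = 983/6.
With the subsidy, sellers receive ps = pb + 21 for each unit, where pb is the price buyers pay.
On the curves, pb = 795 - q and ps = 37.6 + 0.2q; the wedge ps − pb = 21 gives 37.6 + 0.2q − (795 - q) = 21, so q' = 1946/3.
Then pb = 795 − 1·(1946/3) = 439/3 and ps = 37.6 + 0.2·(1946/3) = 502/3.
Buyers' price falls by p* − pb = 983/6 − 439/3 = 17.5; sellers' price rises by ps − p* = 502/3 − 983/6 = 3.5.
So consumers capture 17.5/21 = 5/6 of each unit of subsidy.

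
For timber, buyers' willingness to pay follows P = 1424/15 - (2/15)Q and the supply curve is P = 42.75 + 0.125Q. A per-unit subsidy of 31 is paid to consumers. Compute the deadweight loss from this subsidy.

Deadweight loss = 1860

Pre-subsidy: 1424/15 - (2/15)Q = 42.75 + 0.125Q gives Q* = 202 and P* = 68.
With the rebate, buyers effectively pay Pb = Ps − 31, where Ps is the price sellers receive.
On the curves, Pb = 1424/15 - (2/15)Q and Ps = 42.75 + 0.125Q; the wedge Ps − Pb = 31 gives 42.75 + 0.125Q − (1424/15 - (2/15)Q) = 31, so Q' = 322.
Then Pb = 1424/15 − (2/15)·322 = 52 and Ps = 42.75 + 0.125·322 = 83.
The subsidy expands output by 322 − 202 = 120 past the efficient level; on those units the gap between marginal cost and willingness to pay runs from 0 up to 31.
DWL = ½ × 31 × 120 = 1860.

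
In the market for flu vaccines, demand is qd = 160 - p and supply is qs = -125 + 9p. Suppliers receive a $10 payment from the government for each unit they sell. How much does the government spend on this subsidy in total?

Government cost = $1405

Pre-subsidy: 160 - p = -125 + 9p gives p* = 28.5, q* = 131.5.
With the subsidy, sellers receive ps = pb + 10 for each unit, where pb is the price buyers pay.
Supply in terms of pb becomes qs = -125 + 9(pb + 10) = -35 + 9pb. Setting this equal to demand: 160 - pb = -35 + 9pb, so pb = 19.5.
Sellers receive ps = 19.5 + 10 = 29.5; q' = 160 − 1·19.5 = 140.5.
Government outlay = subsidy × quantity = 10 × 140.5 = 1405.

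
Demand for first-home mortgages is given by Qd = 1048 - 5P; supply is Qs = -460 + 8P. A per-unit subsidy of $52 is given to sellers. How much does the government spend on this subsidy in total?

Government cost = $32656

Pre-subsidy: 1048 - 5P = -460 + 8P gives P* = 116, Q* = 468.
With the subsidy, sellers receive Ps = Pb + 52 for each unit, where Pb is the price buyers pay.
Supply in terms of Pb becomes Qs = -460 + 8(Pb + 52) = -44 + 8Pb. Setting this equal to demand: 1048 - 5Pb = -44 + 8Pb, so Pb = 84.
Sellers receive Ps = 84 + 52 = 136; Q' = 1048 − 5·84 = 628.
Government outlay = subsidy × quantity = 52 × 628 = 32656.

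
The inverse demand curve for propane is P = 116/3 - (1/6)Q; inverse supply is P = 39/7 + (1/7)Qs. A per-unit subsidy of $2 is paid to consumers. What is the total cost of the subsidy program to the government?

Pre-subsidy: 116/3 - (1/6)Q = 39/7 + (1/7)Q gives Q* = 1390/13 and P* = 271/13.
With the rebate, buyers effectively pay Pb = Ps − 2, where Ps is the price sellers receive.
On the curves, Pb = 116/3 - (1/6)Q and Ps = 39/7 + (1/7)Q; the wedge Ps − Pb = 2 gives 39/7 + (1/7)Q − (116/3 - (1/6)Q) = 2, so Q' = 1474/13.
Then Pb = 116/3 − (1/6)·(1474/13) = 257/13 and Ps = 39/7 + (1/7)·(1474/13) = 283/13.
Government outlay = subsidy × quantity = 2 × 1474/13 = 2948/13.

Government cost = 2948/13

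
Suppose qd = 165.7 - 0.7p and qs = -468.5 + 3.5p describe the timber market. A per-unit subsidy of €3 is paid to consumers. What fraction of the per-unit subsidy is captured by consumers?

Pre-subsidy: 165.7 - 0.7p = -468.5 + 3.5p gives p* = 151, q* = 60.
With the rebate, buyers effectively pay pb = ps − 3, where ps is the price sellers receive.
Demand in terms of ps becomes qd = 165.7 − 0.7(ps − 3) = 167.8 - 0.7ps. Setting this equal to supply: 167.8 - 0.7ps = -468.5 + 3.5ps, so ps = 151.5.
Buyers pay pb = 151.5 − 3 = 148.5; q' = -468.5 + 3.5·151.5 = 61.75.
Buyers' price falls by p* − pb = 151 − 148.5 = 2.5; sellers' price rises by ps − p* = 151.5 − 151 = 0.5.
So consumers capture 2.5/3 = 5/6 of each unit of subsidy.

Consumer share = 5/6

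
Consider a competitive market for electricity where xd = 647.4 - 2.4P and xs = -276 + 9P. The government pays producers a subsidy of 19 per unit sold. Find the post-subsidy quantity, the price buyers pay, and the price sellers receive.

x' = 489; buyers pay 66; sellers receive 85

Pre-subsidy: 647.4 - 2.4P = -276 + 9P gives P* = 81, x* = 453.
With the subsidy, sellers receive Ps = Pb + 19 for each unit, where Pb is the price buyers pay.
Supply in terms of Pb becomes xs = -276 + 9(Pb + 19) = -105 + 9Pb. Setting this equal to demand: 647.4 - 2.4Pb = -105 + 9Pb, so Pb = 66.
Sellers receive Ps = 66 + 19 = 85; x' = 647.4 − 2.4·66 = 489.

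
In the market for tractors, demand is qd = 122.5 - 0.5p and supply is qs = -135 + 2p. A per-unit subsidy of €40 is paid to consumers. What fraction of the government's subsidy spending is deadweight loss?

Pre-subsidy: 122.5 - 0.5p = -135 + 2p gives p* = 103, q* = 71.
With the rebate, buyers effectively pay pb = ps − 40, where ps is the price sellers receive.
Demand in terms of ps becomes qd = 122.5 − 0.5(ps − 40) = 142.5 - 0.5ps. Setting this equal to supply: 142.5 - 0.5ps = -135 + 2ps, so ps = 111.
Buyers pay pb = 111 − 40 = 71; q' = -135 + 2·111 = 87.
ΔCS = ½(71 + 87)(103 − 71) = 2528; ΔPS = ½(71 + 87)(111 − 103) = 632.
Government spending = 40 × 87 = 3480.
DWL = ½ × 40 × (87 − 71) = 320; fraction = 320 / 3480 = 8/87.

DWL / government spending = 8/87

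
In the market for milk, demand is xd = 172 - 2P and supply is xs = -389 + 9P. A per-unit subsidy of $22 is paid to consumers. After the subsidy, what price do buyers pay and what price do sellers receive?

Pre-subsidy: 172 - 2P = -389 + 9P gives P* = 51, x* = 70.
With the rebate, buyers effectively pay Pb = Ps − 22, where Ps is the price sellers receive.
Demand in terms of Ps becomes xd = 172 − 2(Ps − 22) = 216 - 2Ps. Setting this equal to supply: 216 - 2Ps = -389 + 9Ps, so Ps = 55.
Buyers pay Pb = 55 − 22 = 33; x' = -389 + 9·55 = 106.

Buyers pay $33; sellers receive $55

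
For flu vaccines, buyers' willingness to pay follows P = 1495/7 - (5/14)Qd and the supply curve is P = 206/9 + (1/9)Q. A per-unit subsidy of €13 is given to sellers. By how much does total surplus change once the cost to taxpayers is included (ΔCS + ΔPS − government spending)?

Pre-subsidy: 1495/7 - (5/14)Q = 206/9 + (1/9)Q gives Q* = 24026/59 and P* = 4020/59.
With the subsidy, sellers receive Ps = Pb + 13 for each unit, where Pb is the price buyers pay.
On the curves, Pb = 1495/7 - (5/14)Q and Ps = 206/9 + (1/9)Q; the wedge Ps − Pb = 13 gives 206/9 + (1/9)Q − (1495/7 - (5/14)Q) = 13, so Q' = 25664/59.
Then Pb = 1495/7 − (5/14)·(25664/59) = 3435/59 and Ps = 206/9 + (1/9)·(25664/59) = 4202/59.
ΔCS = ½(24026/59 + 25664/59)(4020/59 − 3435/59) = 14534325/3481; ΔPS = ½(24026/59 + 25664/59)(4202/59 − 4020/59) = 4521790/3481.
Government spending = 13 × 25664/59 = 333632/59.
Net change = 14534325/3481 + 4521790/3481 − 333632/59 = -10647/59. The loss equals the DWL triangle ½·13·1638/59.

Net change in total surplus = -10647/59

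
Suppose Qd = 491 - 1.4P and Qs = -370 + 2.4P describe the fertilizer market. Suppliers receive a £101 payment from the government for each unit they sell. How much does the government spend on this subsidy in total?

Government cost = 2524394/95

Pre-subsidy: 491 - 1.4P = -370 + 2.4P gives P* = 4305/19, Q* = 3302/19.
With the subsidy, sellers receive Ps = Pb + 101 for each unit, where Pb is the price buyers pay.
Supply in terms of Pb becomes Qs = -370 + 2.4(Pb + 101) = -127.6 + 2.4Pb. Setting this equal to demand: 491 - 1.4Pb = -127.6 + 2.4Pb, so Pb = 3093/19.
Sellers receive Ps = 3093/19 + 101 = 5012/19; Q' = 491 − 1.4·(3093/19) = 24994/95.
Government outlay = subsidy × quantity = 101 × 24994/95 = 2524394/95.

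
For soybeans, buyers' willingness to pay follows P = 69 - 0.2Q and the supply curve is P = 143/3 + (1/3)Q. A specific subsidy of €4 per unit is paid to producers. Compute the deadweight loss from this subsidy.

Pre-subsidy: 69 - 0.2Q = 143/3 + (1/3)Q gives Q* = 40 and P* = 61.
With the subsidy, sellers receive Ps = Pb + 4 for each unit, where Pb is the price buyers pay.
On the curves, Pb = 69 - 0.2Q and Ps = 143/3 + (1/3)Q; the wedge Ps − Pb = 4 gives 143/3 + (1/3)Q − (69 - 0.2Q) = 4, so Q' = 47.5.
Then Pb = 69 − 0.2·47.5 = 59.5 and Ps = 143/3 + (1/3)·47.5 = 63.5.
The subsidy expands output by 47.5 − 40 = 7.5 past the efficient level; on those units the gap between marginal cost and willingness to pay runs from 0 up to 4.
DWL = ½ × 4 × 7.5 = 15.

Deadweight loss = €15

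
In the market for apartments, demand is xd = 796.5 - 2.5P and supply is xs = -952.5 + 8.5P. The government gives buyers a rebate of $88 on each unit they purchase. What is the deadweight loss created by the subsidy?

Deadweight loss = $7480

Pre-subsidy: 796.5 - 2.5P = -952.5 + 8.5P gives P* = 159, x* = 399.
With the rebate, buyers effectively pay Pb = Ps − 88, where Ps is the price sellers receive.
Demand in terms of Ps becomes xd = 796.5 − 2.5(Ps − 88) = 1016.5 - 2.5Ps. Setting this equal to supply: 1016.5 - 2.5Ps = -952.5 + 8.5Ps, so Ps = 179.
Buyers pay Pb = 179 − 88 = 91; x' = -952.5 + 8.5·179 = 569.
The subsidy expands output by 569 − 399 = 170 past the efficient level; on those units the gap between marginal cost and willingness to pay runs from 0 up to 88.
DWL = ½ × 88 × 170 = 7480.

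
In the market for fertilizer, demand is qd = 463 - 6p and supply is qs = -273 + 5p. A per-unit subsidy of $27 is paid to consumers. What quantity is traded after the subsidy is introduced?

Pre-subsidy: 463 - 6p = -273 + 5p gives p* = 736/11, q* = 677/11.
With the rebate, buyers effectively pay pb = ps − 27, where ps is the price sellers receive.
Demand in terms of ps becomes qd = 463 − 6(ps − 27) = 625 - 6ps. Setting this equal to supply: 625 - 6ps = -273 + 5ps, so ps = 898/11.
Buyers pay pb = 898/11 − 27 = 601/11; q' = -273 + 5·(898/11) = 1487/11.

q' = 1487/11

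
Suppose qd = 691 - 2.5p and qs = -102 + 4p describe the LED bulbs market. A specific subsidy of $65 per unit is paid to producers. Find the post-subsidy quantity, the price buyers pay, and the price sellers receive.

q' = 486; buyers pay $82; sellers receive $147

Pre-subsidy: 691 - 2.5p = -102 + 4p gives p* = 122, q* = 386.
With the subsidy, sellers receive ps = pb + 65 for each unit, where pb is the price buyers pay.
Supply in terms of pb becomes qs = -102 + 4(pb + 65) = 158 + 4pb. Setting this equal to demand: 691 - 2.5pb = 158 + 4pb, so pb = 82.
Sellers receive ps = 82 + 65 = 147; q' = 691 − 2.5·82 = 486.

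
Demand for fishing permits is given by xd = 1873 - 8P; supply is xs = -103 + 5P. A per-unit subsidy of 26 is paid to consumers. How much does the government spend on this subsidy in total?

Government cost = 19162

Pre-subsidy: 1873 - 8P = -103 + 5P gives P* = 152, x* = 657.
With the rebate, buyers effectively pay Pb = Ps − 26, where Ps is the price sellers receive.
Demand in terms of Ps becomes xd = 1873 − 8(Ps − 26) = 2081 - 8Ps. Setting this equal to supply: 2081 - 8Ps = -103 + 5Ps, so Ps = 168.
Buyers pay Pb = 168 − 26 = 142; x' = -103 + 5·168 = 737.
Government outlay = subsidy × quantity = 26 × 737 = 19162.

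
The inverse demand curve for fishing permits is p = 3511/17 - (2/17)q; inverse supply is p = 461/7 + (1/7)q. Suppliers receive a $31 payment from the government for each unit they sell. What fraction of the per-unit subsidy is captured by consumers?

Pre-subsidy: 3511/17 - (2/17)q = 461/7 + (1/7)q gives q* = 540 and p* = 143.
With the subsidy, sellers receive ps = pb + 31 for each unit, where pb is the price buyers pay.
On the curves, pb = 3511/17 - (2/17)q and ps = 461/7 + (1/7)q; the wedge ps − pb = 31 gives 461/7 + (1/7)q − (3511/17 - (2/17)q) = 31, so q' = 659.
Then pb = 3511/17 − (2/17)·659 = 129 and ps = 461/7 + (1/7)·659 = 160.
Buyers' price falls by p* − pb = 143 − 129 = 14; sellers' price rises by ps − p* = 160 − 143 = 17.
So consumers capture 14/31 = 14/31 of each unit of subsidy.

Consumer share = 14/31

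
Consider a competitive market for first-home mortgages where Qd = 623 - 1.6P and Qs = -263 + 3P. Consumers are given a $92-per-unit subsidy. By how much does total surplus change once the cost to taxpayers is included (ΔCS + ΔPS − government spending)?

Net change in total surplus = -$4416

Pre-subsidy: 623 - 1.6P = -263 + 3P gives P* = 4430/23, Q* = 7241/23.
With the rebate, buyers effectively pay Pb = Ps − 92, where Ps is the price sellers receive.
Demand in terms of Ps becomes Qd = 623 − 1.6(Ps − 92) = 770.2 - 1.6Ps. Setting this equal to supply: 770.2 - 1.6Ps = -263 + 3Ps, so Ps = 5166/23.
Buyers pay Pb = 5166/23 − 92 = 3050/23; Q' = -263 + 3·(5166/23) = 9449/23.
ΔCS = ½(7241/23 + 9449/23)(4430/23 − 3050/23) = 500700/23; ΔPS = ½(7241/23 + 9449/23)(5166/23 − 4430/23) = 267040/23.
Government spending = 92 × 9449/23 = 37796.
Net change = 500700/23 + 267040/23 − 37796 = -4416. The loss equals the DWL triangle ½·92·96.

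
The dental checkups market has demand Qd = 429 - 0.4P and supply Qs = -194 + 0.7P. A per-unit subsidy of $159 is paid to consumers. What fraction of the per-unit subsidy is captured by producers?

Producer share = 4/11

Pre-subsidy: 429 - 0.4P = -194 + 0.7P gives P* = 6230/11, Q* = 2227/11.
With the rebate, buyers effectively pay Pb = Ps − 159, where Ps is the price sellers receive.
Demand in terms of Ps becomes Qd = 429 − 0.4(Ps − 159) = 492.6 - 0.4Ps. Setting this equal to supply: 492.6 - 0.4Ps = -194 + 0.7Ps, so Ps = 6866/11.
Buyers pay Pb = 6866/11 − 159 = 5117/11; Q' = -194 + 0.7·(6866/11) = 13361/55.
Buyers' price falls by P* − Pb = 6230/11 − 5117/11 = 1113/11; sellers' price rises by Ps − P* = 6866/11 − 6230/11 = 636/11.
So producers capture (636/11)/159 = 4/11 of each unit of subsidy.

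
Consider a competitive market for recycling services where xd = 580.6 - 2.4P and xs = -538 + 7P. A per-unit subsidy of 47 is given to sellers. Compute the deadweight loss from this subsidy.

Deadweight loss = 1974

Pre-subsidy: 580.6 - 2.4P = -538 + 7P gives P* = 119, x* = 295.
With the subsidy, sellers receive Ps = Pb + 47 for each unit, where Pb is the price buyers pay.
Supply in terms of Pb becomes xs = -538 + 7(Pb + 47) = -209 + 7Pb. Setting this equal to demand: 580.6 - 2.4Pb = -209 + 7Pb, so Pb = 84.
Sellers receive Ps = 84 + 47 = 131; x' = 580.6 − 2.4·84 = 379.
The subsidy expands output by 379 − 295 = 84 past the efficient level; on those units the gap between marginal cost and willingness to pay runs from 0 up to 47.
DWL = ½ × 47 × 84 = 1974.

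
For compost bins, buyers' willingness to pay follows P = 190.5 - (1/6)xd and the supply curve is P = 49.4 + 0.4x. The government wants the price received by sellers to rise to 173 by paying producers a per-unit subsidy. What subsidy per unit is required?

Required subsidy s = 34 per unit

At a seller price of 173, quantity supplied is -123.5 + 2.5·173 = 309.
Buyers absorb 309 only when they pay Pb = 190.5 − (1/6)·309 = 139.
s = Ps − Pb = 173 − 139 = 34.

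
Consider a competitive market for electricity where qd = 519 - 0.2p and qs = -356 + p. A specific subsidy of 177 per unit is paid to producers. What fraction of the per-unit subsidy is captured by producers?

Producer share = 1/6

Pre-subsidy: 519 - 0.2p = -356 + p gives p* = 4375/6, q* = 2239/6.
With the subsidy, sellers receive ps = pb + 177 for each unit, where pb is the price buyers pay.
Supply in terms of pb becomes qs = -356 + 1(pb + 177) = -179 + pb. Setting this equal to demand: 519 - 0.2pb = -179 + pb, so pb = 1745/3.
Sellers receive ps = 1745/3 + 177 = 2276/3; q' = 519 − 0.2·(1745/3) = 1208/3.
Buyers' price falls by p* − pb = 4375/6 − 1745/3 = 147.5; sellers' price rises by ps − p* = 2276/3 − 4375/6 = 29.5.
So producers capture 29.5/177 = 1/6 of each unit of subsidy.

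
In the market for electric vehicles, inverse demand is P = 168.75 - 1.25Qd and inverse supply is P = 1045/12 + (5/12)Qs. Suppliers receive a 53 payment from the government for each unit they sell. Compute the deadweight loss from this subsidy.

Deadweight loss = 842.7

Pre-subsidy: 168.75 - 1.25Q = 1045/12 + (5/12)Q gives Q* = 49 and P* = 107.5.
With the subsidy, sellers receive Ps = Pb + 53 for each unit, where Pb is the price buyers pay.
On the curves, Pb = 168.75 - 1.25Q and Ps = 1045/12 + (5/12)Q; the wedge Ps − Pb = 53 gives 1045/12 + (5/12)Q − (168.75 - 1.25Q) = 53, so Q' = 80.8.
Then Pb = 168.75 − 1.25·80.8 = 67.75 and Ps = 1045/12 + (5/12)·80.8 = 120.75.
The subsidy expands output by 80.8 − 49 = 31.8 past the efficient level; on those units the gap between marginal cost and willingness to pay runs from 0 up to 53.
DWL = ½ × 53 × 31.8 = 842.7.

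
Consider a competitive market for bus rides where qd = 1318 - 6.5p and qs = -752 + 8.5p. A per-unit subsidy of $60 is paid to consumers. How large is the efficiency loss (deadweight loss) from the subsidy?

Pre-subsidy: 1318 - 6.5p = -752 + 8.5p gives p* = 138, q* = 421.
With the rebate, buyers effectively pay pb = ps − 60, where ps is the price sellers receive.
Demand in terms of ps becomes qd = 1318 − 6.5(ps − 60) = 1708 - 6.5ps. Setting this equal to supply: 1708 - 6.5ps = -752 + 8.5ps, so ps = 164.
Buyers pay pb = 164 − 60 = 104; q' = -752 + 8.5·164 = 642.
The subsidy expands output by 642 − 421 = 221 past the efficient level; on those units the gap between marginal cost and willingness to pay runs from 0 up to 60.
DWL = ½ × 60 × 221 = 6630.

Deadweight loss = $6630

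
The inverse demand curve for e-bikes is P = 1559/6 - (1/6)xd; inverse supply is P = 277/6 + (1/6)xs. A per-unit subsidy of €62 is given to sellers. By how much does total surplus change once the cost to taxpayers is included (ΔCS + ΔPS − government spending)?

Net change in total surplus = -€5766

Pre-subsidy: 1559/6 - (1/6)x = 277/6 + (1/6)x gives x* = 641 and P* = 153.
With the subsidy, sellers receive Ps = Pb + 62 for each unit, where Pb is the price buyers pay.
On the curves, Pb = 1559/6 - (1/6)x and Ps = 277/6 + (1/6)x; the wedge Ps − Pb = 62 gives 277/6 + (1/6)x − (1559/6 - (1/6)x) = 62, so x' = 827.
Then Pb = 1559/6 − (1/6)·827 = 122 and Ps = 277/6 + (1/6)·827 = 184.
ΔCS = ½(641 + 827)(153 − 122) = 22754; ΔPS = ½(641 + 827)(184 − 153) = 22754.
Government spending = 62 × 827 = 51274.
Net change = 22754 + 22754 − 51274 = -5766. The loss equals the DWL triangle ½·62·186.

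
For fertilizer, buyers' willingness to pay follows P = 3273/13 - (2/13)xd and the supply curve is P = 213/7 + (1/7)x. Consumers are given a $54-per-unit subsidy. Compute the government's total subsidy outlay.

Pre-subsidy: 3273/13 - (2/13)x = 213/7 + (1/7)x gives x* = 746 and P* = 137.
With the rebate, buyers effectively pay Pb = Ps − 54, where Ps is the price sellers receive.
On the curves, Pb = 3273/13 - (2/13)x and Ps = 213/7 + (1/7)x; the wedge Ps − Pb = 54 gives 213/7 + (1/7)x − (3273/13 - (2/13)x) = 54, so x' = 928.
Then Pb = 3273/13 − (2/13)·928 = 109 and Ps = 213/7 + (1/7)·928 = 163.
Government outlay = subsidy × quantity = 54 × 928 = 50112.

Government cost = $50112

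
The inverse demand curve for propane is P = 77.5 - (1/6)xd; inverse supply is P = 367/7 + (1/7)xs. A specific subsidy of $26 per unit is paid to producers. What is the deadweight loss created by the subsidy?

Pre-subsidy: 77.5 - (1/6)x = 367/7 + (1/7)x gives x* = 81 and P* = 64.
With the subsidy, sellers receive Ps = Pb + 26 for each unit, where Pb is the price buyers pay.
On the curves, Pb = 77.5 - (1/6)x and Ps = 367/7 + (1/7)x; the wedge Ps − Pb = 26 gives 367/7 + (1/7)x − (77.5 - (1/6)x) = 26, so x' = 165.
Then Pb = 77.5 − (1/6)·165 = 50 and Ps = 367/7 + (1/7)·165 = 76.
The subsidy expands output by 165 − 81 = 84 past the efficient level; on those units the gap between marginal cost and willingness to pay runs from 0 up to 26.
DWL = ½ × 26 × 84 = 1092.

Deadweight loss = $1092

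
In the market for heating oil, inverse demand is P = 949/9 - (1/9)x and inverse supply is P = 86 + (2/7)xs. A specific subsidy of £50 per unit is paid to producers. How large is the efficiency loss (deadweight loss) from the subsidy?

Pre-subsidy: 949/9 - (1/9)x = 86 + (2/7)x gives x* = 49 and P* = 100.
With the subsidy, sellers receive Ps = Pb + 50 for each unit, where Pb is the price buyers pay.
On the curves, Pb = 949/9 - (1/9)x and Ps = 86 + (2/7)x; the wedge Ps − Pb = 50 gives 86 + (2/7)x − (949/9 - (1/9)x) = 50, so x' = 175.
Then Pb = 949/9 − (1/9)·175 = 86 and Ps = 86 + (2/7)·175 = 136.
The subsidy expands output by 175 − 49 = 126 past the efficient level; on those units the gap between marginal cost and willingness to pay runs from 0 up to 50.
DWL = ½ × 50 × 126 = 3150.

Deadweight loss = £3150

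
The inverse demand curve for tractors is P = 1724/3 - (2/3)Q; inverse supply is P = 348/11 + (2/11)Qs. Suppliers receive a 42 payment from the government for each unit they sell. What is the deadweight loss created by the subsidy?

Deadweight loss = 1039.5

Pre-subsidy: 1724/3 - (2/3)Q = 348/11 + (2/11)Q gives Q* = 640 and P* = 148.
With the subsidy, sellers receive Ps = Pb + 42 for each unit, where Pb is the price buyers pay.
On the curves, Pb = 1724/3 - (2/3)Q and Ps = 348/11 + (2/11)Q; the wedge Ps − Pb = 42 gives 348/11 + (2/11)Q − (1724/3 - (2/3)Q) = 42, so Q' = 689.5.
Then Pb = 1724/3 − (2/3)·689.5 = 115 and Ps = 348/11 + (2/11)·689.5 = 157.
The subsidy expands output by 689.5 − 640 = 49.5 past the efficient level; on those units the gap between marginal cost and willingness to pay runs from 0 up to 42.
DWL = ½ × 42 × 49.5 = 1039.5.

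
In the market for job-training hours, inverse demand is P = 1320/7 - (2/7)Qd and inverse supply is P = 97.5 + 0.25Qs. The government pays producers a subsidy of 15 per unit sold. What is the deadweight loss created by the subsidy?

Pre-subsidy: 1320/7 - (2/7)Q = 97.5 + 0.25Q gives Q* = 170 and P* = 140.
With the subsidy, sellers receive Ps = Pb + 15 for each unit, where Pb is the price buyers pay.
On the curves, Pb = 1320/7 - (2/7)Q and Ps = 97.5 + 0.25Q; the wedge Ps − Pb = 15 gives 97.5 + 0.25Q − (1320/7 - (2/7)Q) = 15, so Q' = 198.
Then Pb = 1320/7 − (2/7)·198 = 132 and Ps = 97.5 + 0.25·198 = 147.
The subsidy expands output by 198 − 170 = 28 past the efficient level; on those units the gap between marginal cost and willingness to pay runs from 0 up to 15.
DWL = ½ × 15 × 28 = 210.

Deadweight loss = 210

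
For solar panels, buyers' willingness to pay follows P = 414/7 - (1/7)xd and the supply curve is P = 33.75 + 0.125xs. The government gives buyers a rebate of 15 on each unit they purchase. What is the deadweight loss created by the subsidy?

Deadweight loss = 420

Pre-subsidy: 414/7 - (1/7)x = 33.75 + 0.125x gives x* = 94.8 and P* = 45.6.
With the rebate, buyers effectively pay Pb = Ps − 15, where Ps is the price sellers receive.
On the curves, Pb = 414/7 - (1/7)x and Ps = 33.75 + 0.125x; the wedge Ps − Pb = 15 gives 33.75 + 0.125x − (414/7 - (1/7)x) = 15, so x' = 150.8.
Then Pb = 414/7 − (1/7)·150.8 = 37.6 and Ps = 33.75 + 0.125·150.8 = 52.6.
The subsidy expands output by 150.8 − 94.8 = 56 past the efficient level; on those units the gap between marginal cost and willingness to pay runs from 0 up to 15.
DWL = ½ × 15 × 56 = 420.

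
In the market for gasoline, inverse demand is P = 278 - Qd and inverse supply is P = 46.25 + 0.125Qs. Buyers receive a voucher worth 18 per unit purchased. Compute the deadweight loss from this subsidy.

Pre-subsidy: 278 - Q = 46.25 + 0.125Q gives Q* = 206 and P* = 72.
With the rebate, buyers effectively pay Pb = Ps − 18, where Ps is the price sellers receive.
On the curves, Pb = 278 - Q and Ps = 46.25 + 0.125Q; the wedge Ps − Pb = 18 gives 46.25 + 0.125Q − (278 - Q) = 18, so Q' = 222.
Then Pb = 278 − 1·222 = 56 and Ps = 46.25 + 0.125·222 = 74.
The subsidy expands output by 222 − 206 = 16 past the efficient level; on those units the gap between marginal cost and willingness to pay runs from 0 up to 18.
DWL = ½ × 18 × 16 = 144.

Deadweight loss = 144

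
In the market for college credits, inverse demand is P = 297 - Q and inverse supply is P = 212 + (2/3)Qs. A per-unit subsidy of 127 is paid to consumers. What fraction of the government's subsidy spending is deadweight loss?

Pre-subsidy: 297 - Q = 212 + (2/3)Q gives Q* = 51 and P* = 246.
With the rebate, buyers effectively pay Pb = Ps − 127, where Ps is the price sellers receive.
On the curves, Pb = 297 - Q and Ps = 212 + (2/3)Q; the wedge Ps − Pb = 127 gives 212 + (2/3)Q − (297 - Q) = 127, so Q' = 127.2.
Then Pb = 297 − 1·127.2 = 169.8 and Ps = 212 + (2/3)·127.2 = 296.8.
ΔCS = ½(51 + 127.2)(246 − 169.8) = 6789.42; ΔPS = ½(51 + 127.2)(296.8 − 246) = 4526.28.
Government spending = 127 × 127.2 = 16154.4.
DWL = ½ × 127 × (127.2 − 51) = 4838.7; fraction = 4838.7 / 16154.4 = 127/424.

DWL / government spending = 127/424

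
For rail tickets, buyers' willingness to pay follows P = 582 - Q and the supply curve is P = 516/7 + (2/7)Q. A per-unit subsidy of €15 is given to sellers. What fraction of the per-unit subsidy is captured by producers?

Producer share = 2/9

Pre-subsidy: 582 - Q = 516/7 + (2/7)Q gives Q* = 1186/3 and P* = 560/3.
With the subsidy, sellers receive Ps = Pb + 15 for each unit, where Pb is the price buyers pay.
On the curves, Pb = 582 - Q and Ps = 516/7 + (2/7)Q; the wedge Ps − Pb = 15 gives 516/7 + (2/7)Q − (582 - Q) = 15, so Q' = 407.
Then Pb = 582 − 1·407 = 175 and Ps = 516/7 + (2/7)·407 = 190.
Buyers' price falls by P* − Pb = 560/3 − 175 = 35/3; sellers' price rises by Ps − P* = 190 − 560/3 = 10/3.
So producers capture (10/3)/15 = 2/9 of each unit of subsidy.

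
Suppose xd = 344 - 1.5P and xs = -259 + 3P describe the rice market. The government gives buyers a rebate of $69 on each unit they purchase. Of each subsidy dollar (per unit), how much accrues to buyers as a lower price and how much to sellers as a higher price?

Buyers gain $46 per unit; sellers gain $23 per unit

Pre-subsidy: 344 - 1.5P = -259 + 3P gives P* = 134, x* = 143.
With the rebate, buyers effectively pay Pb = Ps − 69, where Ps is the price sellers receive.
Demand in terms of Ps becomes xd = 344 − 1.5(Ps − 69) = 447.5 - 1.5Ps. Setting this equal to supply: 447.5 - 1.5Ps = -259 + 3Ps, so Ps = 157.
Buyers pay Pb = 157 − 69 = 88; x' = -259 + 3·157 = 212.
Buyers' price falls by P* − Pb = 134 − 88 = 46; sellers' price rises by Ps − P* = 157 − 134 = 23.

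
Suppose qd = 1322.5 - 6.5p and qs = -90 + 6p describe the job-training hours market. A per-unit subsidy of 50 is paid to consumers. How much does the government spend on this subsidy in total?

Government cost = 37200

Pre-subsidy: 1322.5 - 6.5p = -90 + 6p gives p* = 113, q* = 588.
With the rebate, buyers effectively pay pb = ps − 50, where ps is the price sellers receive.
Demand in terms of ps becomes qd = 1322.5 − 6.5(ps − 50) = 1647.5 - 6.5ps. Setting this equal to supply: 1647.5 - 6.5ps = -90 + 6ps, so ps = 139.
Buyers pay pb = 139 − 50 = 89; q' = -90 + 6·139 = 744.
Government outlay = subsidy × quantity = 50 × 744 = 37200.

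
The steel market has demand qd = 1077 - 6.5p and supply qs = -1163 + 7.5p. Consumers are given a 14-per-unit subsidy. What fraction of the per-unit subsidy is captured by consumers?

Pre-subsidy: 1077 - 6.5p = -1163 + 7.5p gives p* = 160, q* = 37.
With the rebate, buyers effectively pay pb = ps − 14, where ps is the price sellers receive.
Demand in terms of ps becomes qd = 1077 − 6.5(ps − 14) = 1168 - 6.5ps. Setting this equal to supply: 1168 - 6.5ps = -1163 + 7.5ps, so ps = 166.5.
Buyers pay pb = 166.5 − 14 = 152.5; q' = -1163 + 7.5·166.5 = 85.75.
Buyers' price falls by p* − pb = 160 − 152.5 = 7.5; sellers' price rises by ps − p* = 166.5 − 160 = 6.5.
So consumers capture 7.5/14 = 15/28 of each unit of subsidy.

Consumer share = 15/28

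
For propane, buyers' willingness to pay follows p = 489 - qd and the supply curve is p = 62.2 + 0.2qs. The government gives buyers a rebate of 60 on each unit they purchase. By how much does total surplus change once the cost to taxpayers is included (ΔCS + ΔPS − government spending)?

Pre-subsidy: 489 - q = 62.2 + 0.2q gives q* = 1067/3 and p* = 400/3.
With the rebate, buyers effectively pay pb = ps − 60, where ps is the price sellers receive.
On the curves, pb = 489 - q and ps = 62.2 + 0.2q; the wedge ps − pb = 60 gives 62.2 + 0.2q − (489 - q) = 60, so q' = 1217/3.
Then pb = 489 − 1·(1217/3) = 250/3 and ps = 62.2 + 0.2·(1217/3) = 430/3.
ΔCS = ½(1067/3 + 1217/3)(400/3 − 250/3) = 57100/3; ΔPS = ½(1067/3 + 1217/3)(430/3 − 400/3) = 11420/3.
Government spending = 60 × 1217/3 = 24340.
Net change = 57100/3 + 11420/3 − 24340 = -1500. The loss equals the DWL triangle ½·60·50.

Net change in total surplus = -1500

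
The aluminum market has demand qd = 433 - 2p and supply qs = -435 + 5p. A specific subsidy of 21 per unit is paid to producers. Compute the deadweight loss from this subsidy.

Deadweight loss = 315

Pre-subsidy: 433 - 2p = -435 + 5p gives p* = 124, q* = 185.
With the subsidy, sellers receive ps = pb + 21 for each unit, where pb is the price buyers pay.
Supply in terms of pb becomes qs = -435 + 5(pb + 21) = -330 + 5pb. Setting this equal to demand: 433 - 2pb = -330 + 5pb, so pb = 109.
Sellers receive ps = 109 + 21 = 130; q' = 433 − 2·109 = 215.
The subsidy expands output by 215 − 185 = 30 past the efficient level; on those units the gap between marginal cost and willingness to pay runs from 0 up to 21.
DWL = ½ × 21 × 30 = 315.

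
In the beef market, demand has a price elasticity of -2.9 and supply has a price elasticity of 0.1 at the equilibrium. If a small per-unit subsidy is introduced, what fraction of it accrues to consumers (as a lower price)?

Consumer share = 1/30

For a small subsidy around the equilibrium, the benefit split depends on the relative slopes, which at a point are proportional to the elasticities.
Buyer share = εs/(εs + |εd|) = 0.1/(0.1 + 2.9) = 1/30; seller share = |εd|/(εs + |εd|) = 29/30.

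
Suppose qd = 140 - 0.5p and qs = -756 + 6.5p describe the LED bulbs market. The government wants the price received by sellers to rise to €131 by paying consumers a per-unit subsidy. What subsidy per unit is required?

At a seller price of 131, quantity supplied is -756 + 6.5·131 = 95.5.
Buyers absorb 95.5 only when they pay pb with 140 − 0.5·pb = 95.5, i.e. pb = 89.
s = ps − pb = 131 − 89 = 42.

Required subsidy s = €42 per unit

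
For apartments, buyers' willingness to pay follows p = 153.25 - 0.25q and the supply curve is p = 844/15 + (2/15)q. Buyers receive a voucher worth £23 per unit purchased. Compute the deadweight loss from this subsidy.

Pre-subsidy: 153.25 - 0.25q = 844/15 + (2/15)q gives q* = 253 and p* = 90.
With the rebate, buyers effectively pay pb = ps − 23, where ps is the price sellers receive.
On the curves, pb = 153.25 - 0.25q and ps = 844/15 + (2/15)q; the wedge ps − pb = 23 gives 844/15 + (2/15)q − (153.25 - 0.25q) = 23, so q' = 313.
Then pb = 153.25 − 0.25·313 = 75 and ps = 844/15 + (2/15)·313 = 98.
The subsidy expands output by 313 − 253 = 60 past the efficient level; on those units the gap between marginal cost and willingness to pay runs from 0 up to 23.
DWL = ½ × 23 × 60 = 690.

Deadweight loss = £690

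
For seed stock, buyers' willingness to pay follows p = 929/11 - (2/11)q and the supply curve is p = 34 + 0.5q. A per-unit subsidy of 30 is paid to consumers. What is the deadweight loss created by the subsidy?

Deadweight loss = 660

Pre-subsidy: 929/11 - (2/11)q = 34 + 0.5q gives q* = 74 and p* = 71.
With the rebate, buyers effectively pay pb = ps − 30, where ps is the price sellers receive.
On the curves, pb = 929/11 - (2/11)q and ps = 34 + 0.5q; the wedge ps − pb = 30 gives 34 + 0.5q − (929/11 - (2/11)q) = 30, so q' = 118.
Then pb = 929/11 − (2/11)·118 = 63 and ps = 34 + 0.5·118 = 93.
The subsidy expands output by 118 − 74 = 44 past the efficient level; on those units the gap between marginal cost and willingness to pay runs from 0 up to 30.
DWL = ½ × 30 × 44 = 660.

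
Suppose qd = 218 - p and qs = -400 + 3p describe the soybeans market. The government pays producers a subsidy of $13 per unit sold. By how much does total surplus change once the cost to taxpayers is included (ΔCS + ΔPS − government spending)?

Pre-subsidy: 218 - p = -400 + 3p gives p* = 154.5, q* = 63.5.
With the subsidy, sellers receive ps = pb + 13 for each unit, where pb is the price buyers pay.
Supply in terms of pb becomes qs = -400 + 3(pb + 13) = -361 + 3pb. Setting this equal to demand: 218 - pb = -361 + 3pb, so pb = 144.75.
Sellers receive ps = 144.75 + 13 = 157.75; q' = 218 − 1·144.75 = 73.25.
ΔCS = ½(63.5 + 73.25)(154.5 − 144.75) = 666.65625; ΔPS = ½(63.5 + 73.25)(157.75 − 154.5) = 222.21875.
Government spending = 13 × 73.25 = 952.25.
Net change = 666.65625 + 222.21875 − 952.25 = -63.375. The loss equals the DWL triangle ½·13·9.75.

Net change in total surplus = -$63.375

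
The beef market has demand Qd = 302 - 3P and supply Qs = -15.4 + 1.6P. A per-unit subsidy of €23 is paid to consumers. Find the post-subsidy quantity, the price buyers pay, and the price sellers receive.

Pre-subsidy: 302 - 3P = -15.4 + 1.6P gives P* = 69, Q* = 95.
With the rebate, buyers effectively pay Pb = Ps − 23, where Ps is the price sellers receive.
Demand in terms of Ps becomes Qd = 302 − 3(Ps − 23) = 371 - 3Ps. Setting this equal to supply: 371 - 3Ps = -15.4 + 1.6Ps, so Ps = 84.
Buyers pay Pb = 84 − 23 = 61; Q' = -15.4 + 1.6·84 = 119.

Q' = 119; buyers pay €61; sellers receive €84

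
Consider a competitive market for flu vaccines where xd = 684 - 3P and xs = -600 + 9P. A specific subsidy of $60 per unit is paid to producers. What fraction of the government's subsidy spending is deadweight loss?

Pre-subsidy: 684 - 3P = -600 + 9P gives P* = 107, x* = 363.
With the subsidy, sellers receive Ps = Pb + 60 for each unit, where Pb is the price buyers pay.
Supply in terms of Pb becomes xs = -600 + 9(Pb + 60) = -60 + 9Pb. Setting this equal to demand: 684 - 3Pb = -60 + 9Pb, so Pb = 62.
Sellers receive Ps = 62 + 60 = 122; x' = 684 − 3·62 = 498.
ΔCS = ½(363 + 498)(107 − 62) = 19372.5; ΔPS = ½(363 + 498)(122 − 107) = 6457.5.
Government spending = 60 × 498 = 29880.
DWL = ½ × 60 × (498 − 363) = 4050; fraction = 4050 / 29880 = 45/332.

DWL / government spending = 45/332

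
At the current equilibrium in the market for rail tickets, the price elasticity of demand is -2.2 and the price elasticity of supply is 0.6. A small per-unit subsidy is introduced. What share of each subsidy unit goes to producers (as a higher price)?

For a small subsidy around the equilibrium, the benefit split depends on the relative slopes, which at a point are proportional to the elasticities.
Buyer share = εs/(εs + |εd|) = 0.6/(0.6 + 2.2) = 3/14; seller share = |εd|/(εs + |εd|) = 11/14.
So producers capture 11/14 of the subsidy.

Producer share = 11/14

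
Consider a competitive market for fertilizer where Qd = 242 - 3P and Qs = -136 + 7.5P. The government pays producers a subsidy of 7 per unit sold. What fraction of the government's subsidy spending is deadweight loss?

Pre-subsidy: 242 - 3P = -136 + 7.5P gives P* = 36, Q* = 134.
With the subsidy, sellers receive Ps = Pb + 7 for each unit, where Pb is the price buyers pay.
Supply in terms of Pb becomes Qs = -136 + 7.5(Pb + 7) = -83.5 + 7.5Pb. Setting this equal to demand: 242 - 3Pb = -83.5 + 7.5Pb, so Pb = 31.
Sellers receive Ps = 31 + 7 = 38; Q' = 242 − 3·31 = 149.
ΔCS = ½(134 + 149)(36 − 31) = 707.5; ΔPS = ½(134 + 149)(38 − 36) = 283.
Government spending = 7 × 149 = 1043.
DWL = ½ × 7 × (149 − 134) = 52.5; fraction = 52.5 / 1043 = 15/298.

DWL / government spending = 15/298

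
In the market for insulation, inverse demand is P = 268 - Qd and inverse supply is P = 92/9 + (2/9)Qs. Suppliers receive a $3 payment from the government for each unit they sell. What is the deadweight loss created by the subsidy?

Deadweight loss = 81/22

Pre-subsidy: 268 - Q = 92/9 + (2/9)Q gives Q* = 2320/11 and P* = 628/11.
With the subsidy, sellers receive Ps = Pb + 3 for each unit, where Pb is the price buyers pay.
On the curves, Pb = 268 - Q and Ps = 92/9 + (2/9)Q; the wedge Ps − Pb = 3 gives 92/9 + (2/9)Q − (268 - Q) = 3, so Q' = 2347/11.
Then Pb = 268 − 1·(2347/11) = 601/11 and Ps = 92/9 + (2/9)·(2347/11) = 634/11.
The subsidy expands output by 2347/11 − 2320/11 = 27/11 past the efficient level; on those units the gap between marginal cost and willingness to pay runs from 0 up to 3.
DWL = ½ × 3 × 27/11 = 81/22.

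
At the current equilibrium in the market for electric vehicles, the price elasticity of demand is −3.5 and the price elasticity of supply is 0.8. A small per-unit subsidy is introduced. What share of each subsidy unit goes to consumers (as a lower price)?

Consumer share = 8/43

For a small subsidy around the equilibrium, the benefit split depends on the relative slopes, which at a point are proportional to the elasticities.
Buyer share = εs/(εs + |εd|) = 0.8/(0.8 + 3.5) = 8/43; seller share = |εd|/(εs + |εd|) = 35/43.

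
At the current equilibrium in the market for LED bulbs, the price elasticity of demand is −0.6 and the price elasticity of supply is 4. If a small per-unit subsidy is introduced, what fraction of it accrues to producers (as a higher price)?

For a small subsidy around the equilibrium, the benefit split depends on the relative slopes, which at a point are proportional to the elasticities.
Buyer share = εs/(εs + |εd|) = 4/(4 + 0.6) = 20/23; seller share = |εd|/(εs + |εd|) = 3/23.
So producers capture 3/23 of the subsidy.

Producer share = 3/23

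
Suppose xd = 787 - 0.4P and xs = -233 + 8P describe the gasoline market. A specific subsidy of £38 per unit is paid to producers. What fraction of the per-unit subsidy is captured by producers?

Producer share = 1/21

Pre-subsidy: 787 - 0.4P = -233 + 8P gives P* = 850/7, x* = 5169/7.
With the subsidy, sellers receive Ps = Pb + 38 for each unit, where Pb is the price buyers pay.
Supply in terms of Pb becomes xs = -233 + 8(Pb + 38) = 71 + 8Pb. Setting this equal to demand: 787 - 0.4Pb = 71 + 8Pb, so Pb = 1790/21.
Sellers receive Ps = 1790/21 + 38 = 2588/21; x' = 787 − 0.4·(1790/21) = 15811/21.
Buyers' price falls by P* − Pb = 850/7 − 1790/21 = 760/21; sellers' price rises by Ps − P* = 2588/21 − 850/7 = 38/21.
So producers capture (38/21)/38 = 1/21 of each unit of subsidy.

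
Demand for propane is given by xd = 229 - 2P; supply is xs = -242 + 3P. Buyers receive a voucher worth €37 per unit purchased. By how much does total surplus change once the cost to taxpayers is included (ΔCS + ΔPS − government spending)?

Net change in total surplus = -€821.4

Pre-subsidy: 229 - 2P = -242 + 3P gives P* = 94.2, x* = 40.6.
With the rebate, buyers effectively pay Pb = Ps − 37, where Ps is the price sellers receive.
Demand in terms of Ps becomes xd = 229 − 2(Ps − 37) = 303 - 2Ps. Setting this equal to supply: 303 - 2Ps = -242 + 3Ps, so Ps = 109.
Buyers pay Pb = 109 − 37 = 72; x' = -242 + 3·109 = 85.
ΔCS = ½(40.6 + 85)(94.2 − 72) = 1394.16; ΔPS = ½(40.6 + 85)(109 − 94.2) = 929.44.
Government spending = 37 × 85 = 3145.
Net change = 1394.16 + 929.44 − 3145 = -821.4. The loss equals the DWL triangle ½·37·44.4.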